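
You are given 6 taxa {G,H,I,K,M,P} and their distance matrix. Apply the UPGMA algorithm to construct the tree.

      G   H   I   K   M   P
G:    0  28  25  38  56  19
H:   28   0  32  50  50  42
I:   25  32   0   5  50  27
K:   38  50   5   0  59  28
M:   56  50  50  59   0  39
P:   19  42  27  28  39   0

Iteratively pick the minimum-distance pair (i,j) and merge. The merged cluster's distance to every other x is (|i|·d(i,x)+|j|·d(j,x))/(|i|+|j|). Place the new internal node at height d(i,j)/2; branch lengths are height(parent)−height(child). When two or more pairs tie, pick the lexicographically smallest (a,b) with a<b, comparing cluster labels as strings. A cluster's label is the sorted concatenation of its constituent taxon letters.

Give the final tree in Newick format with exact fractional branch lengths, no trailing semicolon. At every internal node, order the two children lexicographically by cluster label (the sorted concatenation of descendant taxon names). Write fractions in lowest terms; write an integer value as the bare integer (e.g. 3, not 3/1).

step 1: merge (I,K) at d=5; branch lengths I→5/2, K→5/2; new cluster IK
  updated: d(G,IK)=63/2, d(H,IK)=41, d(IK,M)=109/2, d(IK,P)=55/2
step 2: merge (G,P) at d=19; branch lengths G→19/2, P→19/2; new cluster GP
  updated: d(GP,H)=35, d(GP,IK)=59/2, d(GP,M)=95/2
step 3: merge (GP,IK) at d=59/2; branch lengths GP→21/4, IK→49/4; new cluster GIKP
  updated: d(GIKP,H)=38, d(GIKP,M)=51
step 4: merge (GIKP,H) at d=38; branch lengths GIKP→17/4, H→19; new cluster GHIKP
  updated: d(GHIKP,M)=254/5
step 5: merge (GHIKP,M) at d=254/5; branch lengths GHIKP→32/5, M→127/5; new cluster GHIKMP
final tree: ((((G:19/2,P:19/2):21/4,(I:5/2,K:5/2):49/4):17/4,H:19):32/5,M:127/5)
total length: 1931/20

((((G:19/2,P:19/2):21/4,(I:5/2,K:5/2):49/4):17/4,H:19):32/5,M:127/5)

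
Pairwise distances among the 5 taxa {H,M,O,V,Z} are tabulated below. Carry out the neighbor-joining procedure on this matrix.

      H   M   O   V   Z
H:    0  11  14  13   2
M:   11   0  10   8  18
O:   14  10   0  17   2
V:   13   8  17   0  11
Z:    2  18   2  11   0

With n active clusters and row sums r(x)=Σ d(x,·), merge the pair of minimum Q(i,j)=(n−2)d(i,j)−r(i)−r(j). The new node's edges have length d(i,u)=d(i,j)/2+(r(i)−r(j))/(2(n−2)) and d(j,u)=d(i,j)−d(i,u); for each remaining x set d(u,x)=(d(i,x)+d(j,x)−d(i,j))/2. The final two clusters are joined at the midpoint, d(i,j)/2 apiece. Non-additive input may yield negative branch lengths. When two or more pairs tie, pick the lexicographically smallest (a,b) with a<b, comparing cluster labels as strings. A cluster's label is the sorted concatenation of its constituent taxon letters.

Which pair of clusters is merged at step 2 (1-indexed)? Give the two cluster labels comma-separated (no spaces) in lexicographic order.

H,MV

step 1: merge (M,V) at d=8, Q=-72; branch lengths M→11/3, V→13/3; new cluster MV
  updated: d(H,MV)=8, d(MV,O)=19/2, d(MV,Z)=21/2
step 2: merge (H,MV) at d=8, Q=-36; branch lengths H→3, MV→5; new cluster HMV
  updated: d(HMV,O)=31/4, d(HMV,Z)=9/4
step 3: merge (HMV,O) at d=31/4, Q=-12; branch lengths HMV→4, O→15/4; new cluster HMOV
  updated: d(HMOV,Z)=-7/4
step 4: merge (HMOV,Z) at d=-7/4; branch lengths HMOV→-7/8, Z→-7/8; new cluster HMOVZ
final tree: (((H:3,(M:11/3,V:13/3):5):4,O:15/4):-7/8,Z:-7/8)
total length: 22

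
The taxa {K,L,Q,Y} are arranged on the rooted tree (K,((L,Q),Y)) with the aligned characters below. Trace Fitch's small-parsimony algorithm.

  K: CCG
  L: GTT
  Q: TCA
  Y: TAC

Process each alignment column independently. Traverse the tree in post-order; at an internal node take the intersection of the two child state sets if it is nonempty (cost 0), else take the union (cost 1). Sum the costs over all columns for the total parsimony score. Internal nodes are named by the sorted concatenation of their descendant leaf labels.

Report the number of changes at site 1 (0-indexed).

LQ@0: {G} ∪ {T} = {G,T} (union, +1)
LQY@0: {G,T} ∩ {T} = {T} (intersection, +0)
KLQY@0: {C} ∪ {T} = {C,T} (union, +1)
LQ@1: {T} ∪ {C} = {C,T} (union, +1)
LQY@1: {C,T} ∪ {A} = {A,C,T} (union, +1)
KLQY@1: {C} ∩ {A,C,T} = {C} (intersection, +0)
LQ@2: {T} ∪ {A} = {A,T} (union, +1)
LQY@2: {A,T} ∪ {C} = {A,C,T} (union, +1)
KLQY@2: {G} ∪ {A,C,T} = {A,C,G,T} (union, +1)
per-site changes: [2, 2, 3]; total = 7

2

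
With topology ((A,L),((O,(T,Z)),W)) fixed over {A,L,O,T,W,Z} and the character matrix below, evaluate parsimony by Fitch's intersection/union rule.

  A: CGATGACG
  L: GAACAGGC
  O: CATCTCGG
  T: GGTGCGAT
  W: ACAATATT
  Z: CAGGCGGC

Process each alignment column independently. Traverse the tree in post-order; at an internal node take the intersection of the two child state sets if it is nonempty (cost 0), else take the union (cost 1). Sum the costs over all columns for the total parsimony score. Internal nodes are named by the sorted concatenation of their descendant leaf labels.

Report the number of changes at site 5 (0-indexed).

3

[col 0] AL: children A:{C}, L:{G} ∪→ {C,G}; cost 1
[col 0] TZ: children T:{G}, Z:{C} ∪→ {C,G}; cost 1
[col 0] OTZ: children O:{C}, TZ:{C,G} ∩→ {C}; cost 0
[col 0] OTWZ: children OTZ:{C}, W:{A} ∪→ {A,C}; cost 1
[col 0] ALOTWZ: children AL:{C,G}, OTWZ:{A,C} ∩→ {C}; cost 0
[col 1] AL: children A:{G}, L:{A} ∪→ {A,G}; cost 1
[col 1] TZ: children T:{G}, Z:{A} ∪→ {A,G}; cost 1
[col 1] OTZ: children O:{A}, TZ:{A,G} ∩→ {A}; cost 0
[col 1] OTWZ: children OTZ:{A}, W:{C} ∪→ {A,C}; cost 1
[col 1] ALOTWZ: children AL:{A,G}, OTWZ:{A,C} ∩→ {A}; cost 0
[col 2] AL: children A:{A}, L:{A} ∩→ {A}; cost 0
[col 2] TZ: children T:{T}, Z:{G} ∪→ {G,T}; cost 1
[col 2] OTZ: children O:{T}, TZ:{G,T} ∩→ {T}; cost 0
[col 2] OTWZ: children OTZ:{T}, W:{A} ∪→ {A,T}; cost 1
[col 2] ALOTWZ: children AL:{A}, OTWZ:{A,T} ∩→ {A}; cost 0
[col 3] AL: children A:{T}, L:{C} ∪→ {C,T}; cost 1
[col 3] TZ: children T:{G}, Z:{G} ∩→ {G}; cost 0
[col 3] OTZ: children O:{C}, TZ:{G} ∪→ {C,G}; cost 1
[col 3] OTWZ: children OTZ:{C,G}, W:{A} ∪→ {A,C,G}; cost 1
[col 3] ALOTWZ: children AL:{C,T}, OTWZ:{A,C,G} ∩→ {C}; cost 0
[col 4] AL: children A:{G}, L:{A} ∪→ {A,G}; cost 1
[col 4] TZ: children T:{C}, Z:{C} ∩→ {C}; cost 0
[col 4] OTZ: children O:{T}, TZ:{C} ∪→ {C,T}; cost 1
[col 4] OTWZ: children OTZ:{C,T}, W:{T} ∩→ {T}; cost 0
[col 4] ALOTWZ: children AL:{A,G}, OTWZ:{T} ∪→ {A,G,T}; cost 1
[col 5] AL: children A:{A}, L:{G} ∪→ {A,G}; cost 1
[col 5] TZ: children T:{G}, Z:{G} ∩→ {G}; cost 0
[col 5] OTZ: children O:{C}, TZ:{G} ∪→ {C,G}; cost 1
[col 5] OTWZ: children OTZ:{C,G}, W:{A} ∪→ {A,C,G}; cost 1
[col 5] ALOTWZ: children AL:{A,G}, OTWZ:{A,C,G} ∩→ {A,G}; cost 0
[col 6] AL: children A:{C}, L:{G} ∪→ {C,G}; cost 1
[col 6] TZ: children T:{A}, Z:{G} ∪→ {A,G}; cost 1
[col 6] OTZ: children O:{G}, TZ:{A,G} ∩→ {G}; cost 0
[col 6] OTWZ: children OTZ:{G}, W:{T} ∪→ {G,T}; cost 1
[col 6] ALOTWZ: children AL:{C,G}, OTWZ:{G,T} ∩→ {G}; cost 0
[col 7] AL: children A:{G}, L:{C} ∪→ {C,G}; cost 1
[col 7] TZ: children T:{T}, Z:{C} ∪→ {C,T}; cost 1
[col 7] OTZ: children O:{G}, TZ:{C,T} ∪→ {C,G,T}; cost 1
[col 7] OTWZ: children OTZ:{C,G,T}, W:{T} ∩→ {T}; cost 0
[col 7] ALOTWZ: children AL:{C,G}, OTWZ:{T} ∪→ {C,G,T}; cost 1
per-site changes: [3, 3, 2, 3, 3, 3, 3, 4]; total = 24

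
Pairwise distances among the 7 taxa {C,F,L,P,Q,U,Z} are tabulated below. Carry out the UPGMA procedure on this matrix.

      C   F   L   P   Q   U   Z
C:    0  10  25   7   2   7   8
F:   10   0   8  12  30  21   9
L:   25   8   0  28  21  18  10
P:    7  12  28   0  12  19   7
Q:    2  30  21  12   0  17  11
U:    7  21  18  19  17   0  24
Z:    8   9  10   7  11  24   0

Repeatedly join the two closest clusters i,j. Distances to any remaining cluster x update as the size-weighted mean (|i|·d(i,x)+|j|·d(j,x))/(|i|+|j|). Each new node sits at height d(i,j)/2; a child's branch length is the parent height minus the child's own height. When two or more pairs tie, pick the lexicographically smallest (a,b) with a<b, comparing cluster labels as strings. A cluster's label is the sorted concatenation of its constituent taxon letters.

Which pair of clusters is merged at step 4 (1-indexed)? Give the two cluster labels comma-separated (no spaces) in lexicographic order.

CQ,PZ

1. join C+Q (d=2) ⇒ CQ; edges |C|=1, |Q|=1
  updated: d(CQ,F)=20, d(CQ,L)=23, d(CQ,P)=19/2, d(CQ,U)=12, d(CQ,Z)=19/2
2. join P+Z (d=7) ⇒ PZ; edges |P|=7/2, |Z|=7/2
  updated: d(CQ,PZ)=19/2, d(F,PZ)=21/2, d(L,PZ)=19, d(PZ,U)=43/2
3. join F+L (d=8) ⇒ FL; edges |F|=4, |L|=4
  updated: d(CQ,FL)=43/2, d(FL,PZ)=59/4, d(FL,U)=39/2
4. join CQ+PZ (d=19/2) ⇒ CPQZ; edges |CQ|=15/4, |PZ|=5/4
  updated: d(CPQZ,FL)=145/8, d(CPQZ,U)=67/4
5. join CPQZ+U (d=67/4) ⇒ CPQUZ; edges |CPQZ|=29/8, |U|=67/8
  updated: d(CPQUZ,FL)=92/5
6. join CPQUZ+FL (d=92/5) ⇒ CFLPQUZ; edges |CPQUZ|=33/40, |FL|=26/5
final tree: ((((C:1,Q:1):15/4,(P:7/2,Z:7/2):5/4):29/8,U:67/8):33/40,(F:4,L:4):26/5)
total length: 1601/40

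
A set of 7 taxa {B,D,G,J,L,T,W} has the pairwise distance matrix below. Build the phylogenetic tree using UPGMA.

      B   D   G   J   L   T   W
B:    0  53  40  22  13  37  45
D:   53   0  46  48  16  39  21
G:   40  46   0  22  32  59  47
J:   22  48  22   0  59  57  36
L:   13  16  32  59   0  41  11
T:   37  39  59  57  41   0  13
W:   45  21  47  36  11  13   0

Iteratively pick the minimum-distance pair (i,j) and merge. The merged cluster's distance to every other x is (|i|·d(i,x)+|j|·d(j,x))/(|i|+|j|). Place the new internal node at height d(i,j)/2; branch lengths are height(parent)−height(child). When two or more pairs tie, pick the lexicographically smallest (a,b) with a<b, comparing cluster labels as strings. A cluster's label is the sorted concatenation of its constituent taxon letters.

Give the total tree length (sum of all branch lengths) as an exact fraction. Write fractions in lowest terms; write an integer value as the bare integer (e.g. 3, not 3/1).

1. join L+W (d=11) ⇒ LW; edges |L|=11/2, |W|=11/2
  updated: d(B,LW)=29, d(D,LW)=37/2, d(G,LW)=79/2, d(J,LW)=95/2, d(LW,T)=27
2. join D+LW (d=37/2) ⇒ DLW; edges |D|=37/4, |LW|=15/4
  updated: d(B,DLW)=37, d(DLW,G)=125/3, d(DLW,J)=143/3, d(DLW,T)=31
3. join B+J (d=22) ⇒ BJ; edges |B|=11, |J|=11
  updated: d(BJ,DLW)=127/3, d(BJ,G)=31, d(BJ,T)=47
4. join BJ+G (d=31) ⇒ BGJ; edges |BJ|=9/2, |G|=31/2
  updated: d(BGJ,DLW)=379/9, d(BGJ,T)=51
5. join DLW+T (d=31) ⇒ DLTW; edges |DLW|=25/4, |T|=31/2
  updated: d(BGJ,DLTW)=133/3
6. join BGJ+DLTW (d=133/3) ⇒ BDGJLTW; edges |BGJ|=20/3, |DLTW|=20/3
final tree: (((B:11,J:11):9/2,G:31/2):20/3,((D:37/4,(L:11/2,W:11/2):15/4):25/4,T:31/2):20/3)
total length: 1213/12

1213/12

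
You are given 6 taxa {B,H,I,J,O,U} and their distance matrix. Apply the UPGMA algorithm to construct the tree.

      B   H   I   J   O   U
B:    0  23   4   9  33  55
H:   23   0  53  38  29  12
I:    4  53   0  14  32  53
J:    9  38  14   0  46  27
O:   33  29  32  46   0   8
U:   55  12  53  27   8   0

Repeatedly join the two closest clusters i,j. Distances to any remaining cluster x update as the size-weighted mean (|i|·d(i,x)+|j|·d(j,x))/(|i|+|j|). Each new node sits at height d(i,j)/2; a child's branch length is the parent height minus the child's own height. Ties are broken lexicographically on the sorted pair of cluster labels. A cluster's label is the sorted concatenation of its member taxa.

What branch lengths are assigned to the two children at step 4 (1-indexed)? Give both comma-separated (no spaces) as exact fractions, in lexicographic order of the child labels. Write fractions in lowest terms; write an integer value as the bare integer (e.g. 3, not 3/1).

41/4,25/4

step 1: merge (B,I) at d=4; branch lengths B→2, I→2; new cluster BI
  updated: d(BI,H)=38, d(BI,J)=23/2, d(BI,O)=65/2, d(BI,U)=54
step 2: merge (O,U) at d=8; branch lengths O→4, U→4; new cluster OU
  updated: d(BI,OU)=173/4, d(H,OU)=41/2, d(J,OU)=73/2
step 3: merge (BI,J) at d=23/2; branch lengths BI→15/4, J→23/4; new cluster BIJ
  updated: d(BIJ,H)=38, d(BIJ,OU)=41
step 4: merge (H,OU) at d=41/2; branch lengths H→41/4, OU→25/4; new cluster HOU
  updated: d(BIJ,HOU)=40
step 5: merge (BIJ,HOU) at d=40; branch lengths BIJ→57/4, HOU→39/4; new cluster BHIJOU
final tree: (((B:2,I:2):15/4,J:23/4):57/4,(H:41/4,(O:4,U:4):25/4):39/4)
total length: 62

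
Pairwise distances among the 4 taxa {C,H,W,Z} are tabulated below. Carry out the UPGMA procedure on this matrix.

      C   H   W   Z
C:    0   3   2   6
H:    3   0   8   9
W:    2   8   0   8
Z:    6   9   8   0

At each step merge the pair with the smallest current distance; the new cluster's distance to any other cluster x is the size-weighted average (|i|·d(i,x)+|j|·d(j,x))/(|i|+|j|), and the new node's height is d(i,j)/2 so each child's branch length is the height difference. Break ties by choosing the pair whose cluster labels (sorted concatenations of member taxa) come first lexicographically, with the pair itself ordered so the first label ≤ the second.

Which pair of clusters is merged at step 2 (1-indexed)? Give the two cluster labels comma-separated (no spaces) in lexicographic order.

step 1: merge (C,W) at d=2; branch lengths C→1, W→1; new cluster CW
  updated: d(CW,H)=11/2, d(CW,Z)=7
step 2: merge (CW,H) at d=11/2; branch lengths CW→7/4, H→11/4; new cluster CHW
  updated: d(CHW,Z)=23/3
step 3: merge (CHW,Z) at d=23/3; branch lengths CHW→13/12, Z→23/6; new cluster CHWZ
final tree: (((C:1,W:1):7/4,H:11/4):13/12,Z:23/6)
total length: 137/12

CW,H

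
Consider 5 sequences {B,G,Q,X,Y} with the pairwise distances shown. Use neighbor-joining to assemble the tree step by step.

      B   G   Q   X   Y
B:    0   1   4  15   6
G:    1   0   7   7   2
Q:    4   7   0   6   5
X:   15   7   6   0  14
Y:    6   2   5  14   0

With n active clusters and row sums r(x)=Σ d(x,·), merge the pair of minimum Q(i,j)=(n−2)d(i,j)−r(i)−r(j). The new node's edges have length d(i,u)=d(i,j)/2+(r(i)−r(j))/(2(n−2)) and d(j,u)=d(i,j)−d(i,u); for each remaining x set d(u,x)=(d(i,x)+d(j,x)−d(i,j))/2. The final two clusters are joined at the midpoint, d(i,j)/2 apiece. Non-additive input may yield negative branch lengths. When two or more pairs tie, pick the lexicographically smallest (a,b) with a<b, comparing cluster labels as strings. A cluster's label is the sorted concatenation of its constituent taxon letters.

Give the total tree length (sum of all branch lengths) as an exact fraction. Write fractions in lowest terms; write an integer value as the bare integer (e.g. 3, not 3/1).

iteration 1: select Q,X (d=6, Q=-46); attach at lengths (-1/3, 19/3); label the merged cluster QX
  updated: d(B,QX)=13/2, d(G,QX)=4, d(QX,Y)=13/2
iteration 2: select B,G (d=1, Q=-37/2); attach at lengths (17/8, -9/8); label the merged cluster BG
  updated: d(BG,QX)=19/4, d(BG,Y)=7/2
iteration 3: select BG,QX (d=19/4, Q=-59/4); attach at lengths (7/8, 31/8); label the merged cluster BGQX
  updated: d(BGQX,Y)=21/8
iteration 4: select BGQX,Y (d=21/8); attach at lengths (21/16, 21/16); label the merged cluster BGQXY
final tree: (((B:17/8,G:-9/8):7/8,(Q:-1/3,X:19/3):31/8):21/16,Y:21/16)
total length: 115/8

115/8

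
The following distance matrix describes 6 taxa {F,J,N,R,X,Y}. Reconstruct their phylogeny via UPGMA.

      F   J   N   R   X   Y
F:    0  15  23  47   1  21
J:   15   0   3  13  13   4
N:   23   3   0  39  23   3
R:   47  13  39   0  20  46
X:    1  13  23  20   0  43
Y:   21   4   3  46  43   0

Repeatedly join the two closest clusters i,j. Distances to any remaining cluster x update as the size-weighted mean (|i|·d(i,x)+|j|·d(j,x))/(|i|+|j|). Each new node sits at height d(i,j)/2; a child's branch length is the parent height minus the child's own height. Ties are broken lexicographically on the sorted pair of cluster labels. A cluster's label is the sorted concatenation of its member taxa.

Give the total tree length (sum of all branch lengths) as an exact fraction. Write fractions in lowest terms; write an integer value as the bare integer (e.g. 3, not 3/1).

1. join F+X (d=1) ⇒ FX; edges |F|=1/2, |X|=1/2
  updated: d(FX,J)=14, d(FX,N)=23, d(FX,R)=67/2, d(FX,Y)=32
2. join J+N (d=3) ⇒ JN; edges |J|=3/2, |N|=3/2
  updated: d(FX,JN)=37/2, d(JN,R)=26, d(JN,Y)=7/2
3. join JN+Y (d=7/2) ⇒ JNY; edges |JN|=1/4, |Y|=7/4
  updated: d(FX,JNY)=23, d(JNY,R)=98/3
4. join FX+JNY (d=23) ⇒ FJNXY; edges |FX|=11, |JNY|=39/4
  updated: d(FJNXY,R)=33
5. join FJNXY+R (d=33) ⇒ FJNRXY; edges |FJNXY|=5, |R|=33/2
final tree: (((F:1/2,X:1/2):11,((J:3/2,N:3/2):1/4,Y:7/4):39/4):5,R:33/2)
total length: 193/4

193/4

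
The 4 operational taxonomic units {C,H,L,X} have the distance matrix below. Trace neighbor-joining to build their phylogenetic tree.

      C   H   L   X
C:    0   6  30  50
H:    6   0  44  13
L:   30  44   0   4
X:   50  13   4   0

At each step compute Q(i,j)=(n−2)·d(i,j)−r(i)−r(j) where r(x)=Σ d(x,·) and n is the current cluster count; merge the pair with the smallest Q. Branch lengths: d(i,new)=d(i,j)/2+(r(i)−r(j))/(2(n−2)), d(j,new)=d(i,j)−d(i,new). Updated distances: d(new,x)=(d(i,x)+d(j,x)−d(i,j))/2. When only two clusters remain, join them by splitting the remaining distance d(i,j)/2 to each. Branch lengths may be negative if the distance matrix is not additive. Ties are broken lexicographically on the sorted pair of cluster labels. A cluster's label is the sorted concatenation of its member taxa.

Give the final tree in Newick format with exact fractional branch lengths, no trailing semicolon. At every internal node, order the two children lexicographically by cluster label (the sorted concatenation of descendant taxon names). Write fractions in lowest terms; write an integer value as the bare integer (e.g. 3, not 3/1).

(((C:35/4,H:-11/4):117/4,L:19/4):-3/8,X:-3/8)

iteration 1: select C,H (d=6, Q=-137); attach at lengths (35/4, -11/4); label the merged cluster CH
  updated: d(CH,L)=34, d(CH,X)=57/2
iteration 2: select CH,L (d=34, Q=-133/2); attach at lengths (117/4, 19/4); label the merged cluster CHL
  updated: d(CHL,X)=-3/4
iteration 3: select CHL,X (d=-3/4); attach at lengths (-3/8, -3/8); label the merged cluster CHLX
final tree: (((C:35/4,H:-11/4):117/4,L:19/4):-3/8,X:-3/8)
total length: 157/4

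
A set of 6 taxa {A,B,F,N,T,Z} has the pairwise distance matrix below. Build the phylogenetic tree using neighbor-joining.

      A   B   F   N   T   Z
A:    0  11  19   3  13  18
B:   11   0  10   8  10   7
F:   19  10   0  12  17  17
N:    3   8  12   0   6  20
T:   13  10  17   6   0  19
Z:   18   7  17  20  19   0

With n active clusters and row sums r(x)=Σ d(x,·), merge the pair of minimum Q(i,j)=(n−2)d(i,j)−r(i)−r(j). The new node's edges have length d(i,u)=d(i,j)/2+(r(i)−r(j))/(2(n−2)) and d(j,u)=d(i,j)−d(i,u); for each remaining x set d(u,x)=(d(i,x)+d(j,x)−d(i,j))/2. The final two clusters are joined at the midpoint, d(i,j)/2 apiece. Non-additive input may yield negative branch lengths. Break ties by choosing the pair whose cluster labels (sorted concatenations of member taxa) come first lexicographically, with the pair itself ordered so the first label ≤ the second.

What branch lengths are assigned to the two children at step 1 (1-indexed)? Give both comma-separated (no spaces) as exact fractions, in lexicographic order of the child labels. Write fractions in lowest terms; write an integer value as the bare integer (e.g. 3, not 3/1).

27/8,-3/8

iteration 1: select A,N (d=3, Q=-101); attach at lengths (27/8, -3/8); label the merged cluster AN
  updated: d(AN,B)=8, d(AN,F)=14, d(AN,T)=8, d(AN,Z)=35/2
iteration 2: select AN,T (d=8, Q=-155/2); attach at lengths (35/12, 61/12); label the merged cluster ANT
  updated: d(ANT,B)=5, d(ANT,F)=23/2, d(ANT,Z)=57/4
iteration 3: select ANT,F (d=23/2, Q=-185/4); attach at lengths (61/16, 123/16); label the merged cluster AFNT
  updated: d(AFNT,B)=7/4, d(AFNT,Z)=79/8
iteration 4: select AFNT,B (d=7/4, Q=-149/8); attach at lengths (37/16, -9/16); label the merged cluster ABFNT
  updated: d(ABFNT,Z)=121/16
iteration 5: select ABFNT,Z (d=121/16); attach at lengths (121/32, 121/32); label the merged cluster ABFNTZ
final tree: (((((A:27/8,N:-3/8):35/12,T:61/12):61/16,F:123/16):37/16,B:-9/16):121/32,Z:121/32)
total length: 509/16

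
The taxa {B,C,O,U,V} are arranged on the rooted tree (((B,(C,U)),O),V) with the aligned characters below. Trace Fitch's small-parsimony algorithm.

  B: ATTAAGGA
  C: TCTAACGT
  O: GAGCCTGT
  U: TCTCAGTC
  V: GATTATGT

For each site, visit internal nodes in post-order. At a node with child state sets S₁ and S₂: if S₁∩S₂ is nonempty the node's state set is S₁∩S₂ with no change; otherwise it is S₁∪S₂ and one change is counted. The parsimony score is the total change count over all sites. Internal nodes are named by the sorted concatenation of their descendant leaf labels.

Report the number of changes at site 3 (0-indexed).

CU@0: {T} ∩ {T} = {T} (intersection, +0)
BCU@0: {A} ∪ {T} = {A,T} (union, +1)
BCOU@0: {A,T} ∪ {G} = {A,G,T} (union, +1)
BCOUV@0: {A,G,T} ∩ {G} = {G} (intersection, +0)
CU@1: {C} ∩ {C} = {C} (intersection, +0)
BCU@1: {T} ∪ {C} = {C,T} (union, +1)
BCOU@1: {C,T} ∪ {A} = {A,C,T} (union, +1)
BCOUV@1: {A,C,T} ∩ {A} = {A} (intersection, +0)
CU@2: {T} ∩ {T} = {T} (intersection, +0)
BCU@2: {T} ∩ {T} = {T} (intersection, +0)
BCOU@2: {T} ∪ {G} = {G,T} (union, +1)
BCOUV@2: {G,T} ∩ {T} = {T} (intersection, +0)
CU@3: {A} ∪ {C} = {A,C} (union, +1)
BCU@3: {A} ∩ {A,C} = {A} (intersection, +0)
BCOU@3: {A} ∪ {C} = {A,C} (union, +1)
BCOUV@3: {A,C} ∪ {T} = {A,C,T} (union, +1)
CU@4: {A} ∩ {A} = {A} (intersection, +0)
BCU@4: {A} ∩ {A} = {A} (intersection, +0)
BCOU@4: {A} ∪ {C} = {A,C} (union, +1)
BCOUV@4: {A,C} ∩ {A} = {A} (intersection, +0)
CU@5: {C} ∪ {G} = {C,G} (union, +1)
BCU@5: {G} ∩ {C,G} = {G} (intersection, +0)
BCOU@5: {G} ∪ {T} = {G,T} (union, +1)
BCOUV@5: {G,T} ∩ {T} = {T} (intersection, +0)
CU@6: {G} ∪ {T} = {G,T} (union, +1)
BCU@6: {G} ∩ {G,T} = {G} (intersection, +0)
BCOU@6: {G} ∩ {G} = {G} (intersection, +0)
BCOUV@6: {G} ∩ {G} = {G} (intersection, +0)
CU@7: {T} ∪ {C} = {C,T} (union, +1)
BCU@7: {A} ∪ {C,T} = {A,C,T} (union, +1)
BCOU@7: {A,C,T} ∩ {T} = {T} (intersection, +0)
BCOUV@7: {T} ∩ {T} = {T} (intersection, +0)
per-site changes: [2, 2, 1, 3, 1, 2, 1, 2]; total = 14

3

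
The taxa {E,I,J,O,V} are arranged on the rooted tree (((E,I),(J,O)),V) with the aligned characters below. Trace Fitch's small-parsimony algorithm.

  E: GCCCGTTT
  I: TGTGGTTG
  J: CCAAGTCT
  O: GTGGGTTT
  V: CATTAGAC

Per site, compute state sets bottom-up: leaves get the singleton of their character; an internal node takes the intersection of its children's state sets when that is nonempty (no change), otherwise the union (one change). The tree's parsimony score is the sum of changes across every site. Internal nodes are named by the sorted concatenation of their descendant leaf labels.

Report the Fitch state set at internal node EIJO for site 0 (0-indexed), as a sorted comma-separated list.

G

[col 0] EI: children E:{G}, I:{T} ∪→ {G,T}; cost 1
[col 0] JO: children J:{C}, O:{G} ∪→ {C,G}; cost 1
[col 0] EIJO: children EI:{G,T}, JO:{C,G} ∩→ {G}; cost 0
[col 0] EIJOV: children EIJO:{G}, V:{C} ∪→ {C,G}; cost 1
[col 1] EI: children E:{C}, I:{G} ∪→ {C,G}; cost 1
[col 1] JO: children J:{C}, O:{T} ∪→ {C,T}; cost 1
[col 1] EIJO: children EI:{C,G}, JO:{C,T} ∩→ {C}; cost 0
[col 1] EIJOV: children EIJO:{C}, V:{A} ∪→ {A,C}; cost 1
[col 2] EI: children E:{C}, I:{T} ∪→ {C,T}; cost 1
[col 2] JO: children J:{A}, O:{G} ∪→ {A,G}; cost 1
[col 2] EIJO: children EI:{C,T}, JO:{A,G} ∪→ {A,C,G,T}; cost 1
[col 2] EIJOV: children EIJO:{A,C,G,T}, V:{T} ∩→ {T}; cost 0
[col 3] EI: children E:{C}, I:{G} ∪→ {C,G}; cost 1
[col 3] JO: children J:{A}, O:{G} ∪→ {A,G}; cost 1
[col 3] EIJO: children EI:{C,G}, JO:{A,G} ∩→ {G}; cost 0
[col 3] EIJOV: children EIJO:{G}, V:{T} ∪→ {G,T}; cost 1
[col 4] EI: children E:{G}, I:{G} ∩→ {G}; cost 0
[col 4] JO: children J:{G}, O:{G} ∩→ {G}; cost 0
[col 4] EIJO: children EI:{G}, JO:{G} ∩→ {G}; cost 0
[col 4] EIJOV: children EIJO:{G}, V:{A} ∪→ {A,G}; cost 1
[col 5] EI: children E:{T}, I:{T} ∩→ {T}; cost 0
[col 5] JO: children J:{T}, O:{T} ∩→ {T}; cost 0
[col 5] EIJO: children EI:{T}, JO:{T} ∩→ {T}; cost 0
[col 5] EIJOV: children EIJO:{T}, V:{G} ∪→ {G,T}; cost 1
[col 6] EI: children E:{T}, I:{T} ∩→ {T}; cost 0
[col 6] JO: children J:{C}, O:{T} ∪→ {C,T}; cost 1
[col 6] EIJO: children EI:{T}, JO:{C,T} ∩→ {T}; cost 0
[col 6] EIJOV: children EIJO:{T}, V:{A} ∪→ {A,T}; cost 1
[col 7] EI: children E:{T}, I:{G} ∪→ {G,T}; cost 1
[col 7] JO: children J:{T}, O:{T} ∩→ {T}; cost 0
[col 7] EIJO: children EI:{G,T}, JO:{T} ∩→ {T}; cost 0
[col 7] EIJOV: children EIJO:{T}, V:{C} ∪→ {C,T}; cost 1
per-site changes: [3, 3, 3, 3, 1, 1, 2, 2]; total = 18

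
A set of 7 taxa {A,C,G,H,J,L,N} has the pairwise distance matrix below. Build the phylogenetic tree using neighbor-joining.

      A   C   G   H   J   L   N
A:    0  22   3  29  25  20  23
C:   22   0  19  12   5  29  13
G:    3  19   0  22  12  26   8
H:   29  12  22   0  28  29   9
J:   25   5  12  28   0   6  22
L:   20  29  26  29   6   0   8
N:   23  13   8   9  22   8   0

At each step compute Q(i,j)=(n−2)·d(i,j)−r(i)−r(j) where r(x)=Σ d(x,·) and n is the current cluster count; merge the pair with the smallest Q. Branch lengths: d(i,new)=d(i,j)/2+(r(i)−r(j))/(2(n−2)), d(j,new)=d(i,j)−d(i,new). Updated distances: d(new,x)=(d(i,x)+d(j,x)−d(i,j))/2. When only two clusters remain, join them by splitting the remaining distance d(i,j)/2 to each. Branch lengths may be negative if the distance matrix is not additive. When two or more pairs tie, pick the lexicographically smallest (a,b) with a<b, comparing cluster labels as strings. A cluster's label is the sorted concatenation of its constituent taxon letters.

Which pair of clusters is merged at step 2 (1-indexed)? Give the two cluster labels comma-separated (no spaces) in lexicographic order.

iteration 1: select A,G (d=3, Q=-197); attach at lengths (47/10, -17/10); label the merged cluster AG
  updated: d(AG,C)=19, d(AG,H)=24, d(AG,J)=17, d(AG,L)=43/2, d(AG,N)=14
iteration 2: select J,L (d=6, Q=-295/2); attach at lengths (17/16, 79/16); label the merged cluster JL
  updated: d(AG,JL)=65/4, d(C,JL)=14, d(H,JL)=51/2, d(JL,N)=12
iteration 3: select C,H (d=12, Q=-185/2); attach at lengths (47/12, 97/12); label the merged cluster CH
  updated: d(AG,CH)=31/2, d(CH,JL)=55/4, d(CH,N)=5
iteration 4: select AG,JL (d=65/4, Q=-221/4); attach at lengths (145/16, 115/16); label the merged cluster AGJL
  updated: d(AGJL,CH)=13/2, d(AGJL,N)=39/8
iteration 5: select AGJL,CH (d=13/2, Q=-131/8); attach at lengths (51/16, 53/16); label the merged cluster ACGHJL
  updated: d(ACGHJL,N)=27/16
iteration 6: select ACGHJL,N (d=27/16); attach at lengths (27/32, 27/32); label the merged cluster ACGHJLN
final tree: ((((A:47/10,G:-17/10):145/16,(J:17/16,L:79/16):115/16):51/16,(C:47/12,H:97/12):53/16):27/32,N:27/32)
total length: 727/16

J,L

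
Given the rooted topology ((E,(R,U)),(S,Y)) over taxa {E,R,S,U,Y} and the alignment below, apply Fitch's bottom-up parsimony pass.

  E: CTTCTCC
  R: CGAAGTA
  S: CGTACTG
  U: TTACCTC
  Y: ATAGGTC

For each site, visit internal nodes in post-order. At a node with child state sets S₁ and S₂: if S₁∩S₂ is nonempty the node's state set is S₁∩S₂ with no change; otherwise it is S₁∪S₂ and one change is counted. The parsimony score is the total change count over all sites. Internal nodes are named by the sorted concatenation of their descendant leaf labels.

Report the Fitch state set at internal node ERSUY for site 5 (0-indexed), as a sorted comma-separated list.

T

[col 0] RU: children R:{C}, U:{T} ∪→ {C,T}; cost 1
[col 0] ERU: children E:{C}, RU:{C,T} ∩→ {C}; cost 0
[col 0] SY: children S:{C}, Y:{A} ∪→ {A,C}; cost 1
[col 0] ERSUY: children ERU:{C}, SY:{A,C} ∩→ {C}; cost 0
[col 1] RU: children R:{G}, U:{T} ∪→ {G,T}; cost 1
[col 1] ERU: children E:{T}, RU:{G,T} ∩→ {T}; cost 0
[col 1] SY: children S:{G}, Y:{T} ∪→ {G,T}; cost 1
[col 1] ERSUY: children ERU:{T}, SY:{G,T} ∩→ {T}; cost 0
[col 2] RU: children R:{A}, U:{A} ∩→ {A}; cost 0
[col 2] ERU: children E:{T}, RU:{A} ∪→ {A,T}; cost 1
[col 2] SY: children S:{T}, Y:{A} ∪→ {A,T}; cost 1
[col 2] ERSUY: children ERU:{A,T}, SY:{A,T} ∩→ {A,T}; cost 0
[col 3] RU: children R:{A}, U:{C} ∪→ {A,C}; cost 1
[col 3] ERU: children E:{C}, RU:{A,C} ∩→ {C}; cost 0
[col 3] SY: children S:{A}, Y:{G} ∪→ {A,G}; cost 1
[col 3] ERSUY: children ERU:{C}, SY:{A,G} ∪→ {A,C,G}; cost 1
[col 4] RU: children R:{G}, U:{C} ∪→ {C,G}; cost 1
[col 4] ERU: children E:{T}, RU:{C,G} ∪→ {C,G,T}; cost 1
[col 4] SY: children S:{C}, Y:{G} ∪→ {C,G}; cost 1
[col 4] ERSUY: children ERU:{C,G,T}, SY:{C,G} ∩→ {C,G}; cost 0
[col 5] RU: children R:{T}, U:{T} ∩→ {T}; cost 0
[col 5] ERU: children E:{C}, RU:{T} ∪→ {C,T}; cost 1
[col 5] SY: children S:{T}, Y:{T} ∩→ {T}; cost 0
[col 5] ERSUY: children ERU:{C,T}, SY:{T} ∩→ {T}; cost 0
[col 6] RU: children R:{A}, U:{C} ∪→ {A,C}; cost 1
[col 6] ERU: children E:{C}, RU:{A,C} ∩→ {C}; cost 0
[col 6] SY: children S:{G}, Y:{C} ∪→ {C,G}; cost 1
[col 6] ERSUY: children ERU:{C}, SY:{C,G} ∩→ {C}; cost 0
per-site changes: [2, 2, 2, 3, 3, 1, 2]; total = 15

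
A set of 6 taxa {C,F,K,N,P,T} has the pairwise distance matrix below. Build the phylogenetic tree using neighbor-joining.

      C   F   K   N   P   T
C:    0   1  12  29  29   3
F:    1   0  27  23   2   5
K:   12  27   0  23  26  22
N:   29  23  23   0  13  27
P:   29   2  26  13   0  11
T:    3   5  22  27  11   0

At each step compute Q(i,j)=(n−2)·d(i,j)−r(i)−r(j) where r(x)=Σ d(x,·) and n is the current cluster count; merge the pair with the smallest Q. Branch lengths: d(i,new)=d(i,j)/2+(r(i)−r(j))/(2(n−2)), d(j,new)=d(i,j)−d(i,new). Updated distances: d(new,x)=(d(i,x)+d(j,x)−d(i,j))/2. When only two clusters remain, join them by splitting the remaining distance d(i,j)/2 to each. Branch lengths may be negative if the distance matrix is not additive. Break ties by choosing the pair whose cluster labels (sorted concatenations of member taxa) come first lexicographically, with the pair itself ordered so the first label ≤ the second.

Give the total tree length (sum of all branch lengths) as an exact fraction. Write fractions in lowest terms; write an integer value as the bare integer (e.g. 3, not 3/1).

665/16

1. join N+P (d=13, Q=-144) ⇒ NP; edges |N|=43/4, |P|=9/4
  updated: d(C,NP)=45/2, d(F,NP)=6, d(K,NP)=18, d(NP,T)=25/2
2. join K+NP (d=18, Q=-84) ⇒ KNP; edges |K|=37/3, |NP|=17/3
  updated: d(C,KNP)=33/4, d(F,KNP)=15/2, d(KNP,T)=33/4
3. join C+F (d=1, Q=-95/4) ⇒ CF; edges |C|=3/16, |F|=13/16
  updated: d(CF,KNP)=59/8, d(CF,T)=7/2
4. join CF+KNP (d=59/8, Q=-153/8) ⇒ CFKNP; edges |CF|=21/16, |KNP|=97/16
  updated: d(CFKNP,T)=35/16
5. join CFKNP+T (d=35/16) ⇒ CFKNPT; edges |CFKNP|=35/32, |T|=35/32
final tree: (((C:3/16,F:13/16):21/16,(K:37/3,(N:43/4,P:9/4):17/3):97/16):35/32,T:35/32)
total length: 665/16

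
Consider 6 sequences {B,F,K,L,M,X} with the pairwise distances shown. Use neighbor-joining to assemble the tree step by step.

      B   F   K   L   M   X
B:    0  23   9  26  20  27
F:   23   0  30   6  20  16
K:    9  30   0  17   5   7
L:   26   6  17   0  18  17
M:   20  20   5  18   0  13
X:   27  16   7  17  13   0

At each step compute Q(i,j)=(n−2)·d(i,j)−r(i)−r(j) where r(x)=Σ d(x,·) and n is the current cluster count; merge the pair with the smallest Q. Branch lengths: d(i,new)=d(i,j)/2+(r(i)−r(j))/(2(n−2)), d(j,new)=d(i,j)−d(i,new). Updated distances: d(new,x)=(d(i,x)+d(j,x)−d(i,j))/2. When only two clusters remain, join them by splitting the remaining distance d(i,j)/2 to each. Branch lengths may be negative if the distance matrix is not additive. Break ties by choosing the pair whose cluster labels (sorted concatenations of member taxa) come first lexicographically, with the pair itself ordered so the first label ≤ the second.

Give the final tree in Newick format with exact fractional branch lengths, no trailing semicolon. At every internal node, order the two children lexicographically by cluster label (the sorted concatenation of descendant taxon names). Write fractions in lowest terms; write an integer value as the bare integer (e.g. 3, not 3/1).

step 1: merge (F,L) at d=6, Q=-155; branch lengths F→35/8, L→13/8; new cluster FL
  updated: d(B,FL)=43/2, d(FL,K)=41/2, d(FL,M)=16, d(FL,X)=27/2
step 2: merge (B,K) at d=9, Q=-92; branch lengths B→21/2, K→-3/2; new cluster BK
  updated: d(BK,FL)=33/2, d(BK,M)=8, d(BK,X)=25/2
step 3: merge (BK,M) at d=8, Q=-58; branch lengths BK→4, M→4; new cluster BKM
  updated: d(BKM,FL)=49/4, d(BKM,X)=35/4
step 4: merge (BKM,FL) at d=49/4, Q=-69/2; branch lengths BKM→15/4, FL→17/2; new cluster BFKLM
  updated: d(BFKLM,X)=5
step 5: merge (BFKLM,X) at d=5; branch lengths BFKLM→5/2, X→5/2; new cluster BFKLMX
final tree: ((((B:21/2,K:-3/2):4,M:4):15/4,(F:35/8,L:13/8):17/2):5/2,X:5/2)
total length: 161/4

((((B:21/2,K:-3/2):4,M:4):15/4,(F:35/8,L:13/8):17/2):5/2,X:5/2)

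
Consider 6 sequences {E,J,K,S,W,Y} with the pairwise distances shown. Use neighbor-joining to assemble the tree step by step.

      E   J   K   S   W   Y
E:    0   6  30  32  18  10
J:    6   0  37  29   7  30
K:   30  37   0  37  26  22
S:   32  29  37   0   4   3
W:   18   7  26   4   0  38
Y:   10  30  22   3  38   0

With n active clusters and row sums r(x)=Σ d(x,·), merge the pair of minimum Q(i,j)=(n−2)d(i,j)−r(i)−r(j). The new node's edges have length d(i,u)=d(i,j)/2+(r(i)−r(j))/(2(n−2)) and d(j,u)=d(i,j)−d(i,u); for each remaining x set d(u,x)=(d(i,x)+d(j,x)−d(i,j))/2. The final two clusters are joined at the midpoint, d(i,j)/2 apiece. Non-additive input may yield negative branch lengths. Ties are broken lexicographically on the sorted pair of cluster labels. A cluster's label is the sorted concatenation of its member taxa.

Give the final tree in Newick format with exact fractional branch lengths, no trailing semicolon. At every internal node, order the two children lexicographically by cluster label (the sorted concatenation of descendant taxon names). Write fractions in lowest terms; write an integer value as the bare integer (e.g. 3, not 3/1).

((((E:9/4,J:15/4):99/16,W:53/16):87/16,K:289/16):159/32,(S:7/4,Y:5/4):159/32)

step 1: merge (S,Y) at d=3, Q=-196; branch lengths S→7/4, Y→5/4; new cluster SY
  updated: d(E,SY)=39/2, d(J,SY)=28, d(K,SY)=28, d(SY,W)=39/2
step 2: merge (E,J) at d=6, Q=-267/2; branch lengths E→9/4, J→15/4; new cluster EJ
  updated: d(EJ,K)=61/2, d(EJ,SY)=83/4, d(EJ,W)=19/2
step 3: merge (EJ,W) at d=19/2, Q=-387/4; branch lengths EJ→99/16, W→53/16; new cluster EJW
  updated: d(EJW,K)=47/2, d(EJW,SY)=123/8
step 4: merge (EJW,K) at d=47/2, Q=-535/8; branch lengths EJW→87/16, K→289/16; new cluster EJKW
  updated: d(EJKW,SY)=159/16
step 5: merge (EJKW,SY) at d=159/16; branch lengths EJKW→159/32, SY→159/32; new cluster EJKSWY
final tree: ((((E:9/4,J:15/4):99/16,W:53/16):87/16,K:289/16):159/32,(S:7/4,Y:5/4):159/32)
total length: 831/16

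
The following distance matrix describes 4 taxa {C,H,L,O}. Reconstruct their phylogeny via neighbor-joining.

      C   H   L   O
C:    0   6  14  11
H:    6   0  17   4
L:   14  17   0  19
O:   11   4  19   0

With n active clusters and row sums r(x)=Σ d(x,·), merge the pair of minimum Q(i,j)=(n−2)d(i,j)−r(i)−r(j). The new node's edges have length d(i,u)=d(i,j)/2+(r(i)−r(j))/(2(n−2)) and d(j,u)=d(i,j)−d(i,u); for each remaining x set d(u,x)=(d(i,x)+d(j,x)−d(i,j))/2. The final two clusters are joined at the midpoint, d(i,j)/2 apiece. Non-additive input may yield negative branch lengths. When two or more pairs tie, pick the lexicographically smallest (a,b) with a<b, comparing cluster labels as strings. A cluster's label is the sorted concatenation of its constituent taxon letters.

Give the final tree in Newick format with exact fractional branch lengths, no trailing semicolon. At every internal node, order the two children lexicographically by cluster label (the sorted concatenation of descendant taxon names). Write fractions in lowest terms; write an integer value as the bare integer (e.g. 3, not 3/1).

(((C:9/4,L:47/4):17/4,H:1/4):15/8,O:15/8)

iteration 1: select C,L (d=14, Q=-53); attach at lengths (9/4, 47/4); label the merged cluster CL
  updated: d(CL,H)=9/2, d(CL,O)=8
iteration 2: select CL,H (d=9/2, Q=-33/2); attach at lengths (17/4, 1/4); label the merged cluster CHL
  updated: d(CHL,O)=15/4
iteration 3: select CHL,O (d=15/4); attach at lengths (15/8, 15/8); label the merged cluster CHLO
final tree: (((C:9/4,L:47/4):17/4,H:1/4):15/8,O:15/8)
total length: 89/4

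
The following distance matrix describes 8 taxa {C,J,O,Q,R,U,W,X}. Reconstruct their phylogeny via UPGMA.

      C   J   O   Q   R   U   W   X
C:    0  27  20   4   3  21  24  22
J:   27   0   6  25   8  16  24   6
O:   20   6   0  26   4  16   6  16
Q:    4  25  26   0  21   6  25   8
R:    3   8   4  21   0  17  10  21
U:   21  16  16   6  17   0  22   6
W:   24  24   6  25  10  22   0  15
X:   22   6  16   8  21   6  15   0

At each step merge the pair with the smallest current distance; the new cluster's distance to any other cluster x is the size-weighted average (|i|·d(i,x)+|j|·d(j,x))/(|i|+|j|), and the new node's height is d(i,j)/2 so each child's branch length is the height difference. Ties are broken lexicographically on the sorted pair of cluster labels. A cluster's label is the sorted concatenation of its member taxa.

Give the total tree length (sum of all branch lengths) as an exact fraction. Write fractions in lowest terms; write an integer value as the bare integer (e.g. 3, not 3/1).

iteration 1: select C,R (d=3); attach at lengths (3/2, 3/2); label the merged cluster CR
  updated: d(CR,J)=35/2, d(CR,O)=12, d(CR,Q)=25/2, d(CR,U)=19, d(CR,W)=17, d(CR,X)=43/2
iteration 2: select J,O (d=6); attach at lengths (3, 3); label the merged cluster JO
  updated: d(CR,JO)=59/4, d(JO,Q)=51/2, d(JO,U)=16, d(JO,W)=15, d(JO,X)=11
iteration 3: select Q,U (d=6); attach at lengths (3, 3); label the merged cluster QU
  updated: d(CR,QU)=63/4, d(JO,QU)=83/4, d(QU,W)=47/2, d(QU,X)=7
iteration 4: select QU,X (d=7); attach at lengths (1/2, 7/2); label the merged cluster QUX
  updated: d(CR,QUX)=53/3, d(JO,QUX)=35/2, d(QUX,W)=62/3
iteration 5: select CR,JO (d=59/4); attach at lengths (47/8, 35/8); label the merged cluster CJOR
  updated: d(CJOR,QUX)=211/12, d(CJOR,W)=16
iteration 6: select CJOR,W (d=16); attach at lengths (5/8, 8); label the merged cluster CJORW
  updated: d(CJORW,QUX)=91/5
iteration 7: select CJORW,QUX (d=91/5); attach at lengths (11/10, 28/5); label the merged cluster CJOQRUWX
final tree: ((((C:3/2,R:3/2):47/8,(J:3,O:3):35/8):5/8,W:8):11/10,((Q:3,U:3):1/2,X:7/2):28/5)
total length: 1783/40

1783/40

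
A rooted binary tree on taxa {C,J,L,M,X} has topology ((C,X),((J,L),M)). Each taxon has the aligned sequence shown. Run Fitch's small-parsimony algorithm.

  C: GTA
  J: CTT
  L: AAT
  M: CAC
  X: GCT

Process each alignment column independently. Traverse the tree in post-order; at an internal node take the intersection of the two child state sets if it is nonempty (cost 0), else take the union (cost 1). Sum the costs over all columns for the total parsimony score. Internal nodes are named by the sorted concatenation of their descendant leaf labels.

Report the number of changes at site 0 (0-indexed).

2

site 0, node CX: C={G} ∩ X={G} → {G} (+0)
site 0, node JL: J={C} ∪ L={A} → {A,C} (+1)
site 0, node JLM: JL={A,C} ∩ M={C} → {C} (+0)
site 0, node CJLMX: CX={G} ∪ JLM={C} → {C,G} (+1)
site 1, node CX: C={T} ∪ X={C} → {C,T} (+1)
site 1, node JL: J={T} ∪ L={A} → {A,T} (+1)
site 1, node JLM: JL={A,T} ∩ M={A} → {A} (+0)
site 1, node CJLMX: CX={C,T} ∪ JLM={A} → {A,C,T} (+1)
site 2, node CX: C={A} ∪ X={T} → {A,T} (+1)
site 2, node JL: J={T} ∩ L={T} → {T} (+0)
site 2, node JLM: JL={T} ∪ M={C} → {C,T} (+1)
site 2, node CJLMX: CX={A,T} ∩ JLM={C,T} → {T} (+0)
per-site changes: [2, 3, 2]; total = 7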